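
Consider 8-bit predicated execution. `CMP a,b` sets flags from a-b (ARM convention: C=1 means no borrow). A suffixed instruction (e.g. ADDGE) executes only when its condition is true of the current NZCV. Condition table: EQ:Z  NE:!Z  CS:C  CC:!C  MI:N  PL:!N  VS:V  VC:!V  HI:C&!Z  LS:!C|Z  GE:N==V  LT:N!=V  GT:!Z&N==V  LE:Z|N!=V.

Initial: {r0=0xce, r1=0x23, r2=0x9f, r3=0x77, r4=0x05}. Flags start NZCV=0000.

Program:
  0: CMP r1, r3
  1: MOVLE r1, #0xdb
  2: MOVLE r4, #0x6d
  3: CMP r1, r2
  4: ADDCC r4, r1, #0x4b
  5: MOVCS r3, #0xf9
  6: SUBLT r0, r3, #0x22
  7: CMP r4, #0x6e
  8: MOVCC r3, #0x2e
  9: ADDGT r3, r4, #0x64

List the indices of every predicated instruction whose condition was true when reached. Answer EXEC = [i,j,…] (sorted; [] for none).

EXEC = [1,2,5,8]

0: ✓ CMP  NZCV=1000
1: ✓ MOVLE  r1←0xdb
2: ✓ MOVLE  r4←0x6d
3: ✓ CMP  NZCV=0010
4: · ADDCC
5: ✓ MOVCS  r3←0xf9
6: · SUBLT
7: ✓ CMP  NZCV=1000
8: ✓ MOVCC  r3←0x2e
9: · ADDGT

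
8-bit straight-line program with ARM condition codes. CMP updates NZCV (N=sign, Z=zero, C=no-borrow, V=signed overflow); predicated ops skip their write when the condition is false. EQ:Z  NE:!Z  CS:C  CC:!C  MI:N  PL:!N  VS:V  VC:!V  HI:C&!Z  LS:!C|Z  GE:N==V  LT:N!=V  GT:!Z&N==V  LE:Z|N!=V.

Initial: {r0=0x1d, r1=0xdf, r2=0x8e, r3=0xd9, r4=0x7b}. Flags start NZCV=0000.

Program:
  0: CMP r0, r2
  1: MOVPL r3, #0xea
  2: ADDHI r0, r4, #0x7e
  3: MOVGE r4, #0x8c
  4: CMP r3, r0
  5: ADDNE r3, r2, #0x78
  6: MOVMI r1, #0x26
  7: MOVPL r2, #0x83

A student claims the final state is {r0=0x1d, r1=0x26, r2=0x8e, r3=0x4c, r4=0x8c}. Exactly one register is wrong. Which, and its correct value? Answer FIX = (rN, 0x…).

FIX = (r3, 0x06)

0: ✓ CMP  NZCV=1001
1: · MOVPL
2: · ADDHI
3: ✓ MOVGE  r4←0x8c
4: ✓ CMP  NZCV=1010
5: ✓ ADDNE  r3←0x06
6: ✓ MOVMI  r1←0x26
7: · MOVPL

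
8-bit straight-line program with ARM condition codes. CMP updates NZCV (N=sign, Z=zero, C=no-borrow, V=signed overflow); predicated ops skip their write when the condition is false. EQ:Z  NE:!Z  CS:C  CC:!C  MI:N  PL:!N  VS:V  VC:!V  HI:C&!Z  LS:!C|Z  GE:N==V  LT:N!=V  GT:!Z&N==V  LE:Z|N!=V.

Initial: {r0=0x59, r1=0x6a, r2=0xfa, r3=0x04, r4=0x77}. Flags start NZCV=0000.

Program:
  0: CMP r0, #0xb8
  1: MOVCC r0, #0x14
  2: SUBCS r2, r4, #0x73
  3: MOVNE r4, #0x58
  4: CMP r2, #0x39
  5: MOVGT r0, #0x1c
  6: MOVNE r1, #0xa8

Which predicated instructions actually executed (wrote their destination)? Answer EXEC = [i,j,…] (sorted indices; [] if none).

EXEC = [1,3,6]

0: ✓ CMP  NZCV=1001
1: ✓ MOVCC  r0←0x14
2: · SUBCS
3: ✓ MOVNE  r4←0x58
4: ✓ CMP  NZCV=1010
5: · MOVGT
6: ✓ MOVNE  r1←0xa8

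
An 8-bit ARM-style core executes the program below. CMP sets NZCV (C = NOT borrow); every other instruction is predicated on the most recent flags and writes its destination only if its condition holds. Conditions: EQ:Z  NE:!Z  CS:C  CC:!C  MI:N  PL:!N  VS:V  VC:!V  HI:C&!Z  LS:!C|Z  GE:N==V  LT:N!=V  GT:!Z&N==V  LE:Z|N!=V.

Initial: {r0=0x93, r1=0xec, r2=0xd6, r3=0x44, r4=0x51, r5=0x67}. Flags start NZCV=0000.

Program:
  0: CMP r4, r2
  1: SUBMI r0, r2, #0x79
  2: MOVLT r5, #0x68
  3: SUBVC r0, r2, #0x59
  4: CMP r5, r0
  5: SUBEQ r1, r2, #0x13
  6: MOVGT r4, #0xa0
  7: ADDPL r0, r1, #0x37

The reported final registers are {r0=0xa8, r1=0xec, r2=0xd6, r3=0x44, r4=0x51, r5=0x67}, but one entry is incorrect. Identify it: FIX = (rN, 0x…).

FIX = (r0, 0x7d)

[0] flags=0000 → (cmp)
[1] flags=0000 MI?F → skip
[2] flags=0000 LT?F → skip
[3] flags=0000 VC?T → r0=0x7d
[4] flags=1000 → (cmp)
[5] flags=1000 EQ?F → skip
[6] flags=1000 GT?F → skip
[7] flags=1000 PL?F → skip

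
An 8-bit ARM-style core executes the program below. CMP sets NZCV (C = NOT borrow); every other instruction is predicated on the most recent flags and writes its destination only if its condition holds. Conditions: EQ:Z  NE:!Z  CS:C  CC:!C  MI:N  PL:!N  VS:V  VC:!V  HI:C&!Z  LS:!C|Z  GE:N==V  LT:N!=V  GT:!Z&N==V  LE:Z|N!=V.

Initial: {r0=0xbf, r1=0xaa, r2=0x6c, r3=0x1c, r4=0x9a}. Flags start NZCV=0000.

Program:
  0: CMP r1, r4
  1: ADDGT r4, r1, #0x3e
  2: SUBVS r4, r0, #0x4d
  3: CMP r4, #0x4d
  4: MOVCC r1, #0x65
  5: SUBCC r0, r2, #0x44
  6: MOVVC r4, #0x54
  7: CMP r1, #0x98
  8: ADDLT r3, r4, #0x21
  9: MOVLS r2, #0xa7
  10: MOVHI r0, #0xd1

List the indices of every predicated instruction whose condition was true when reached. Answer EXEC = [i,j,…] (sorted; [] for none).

EXEC = [1,6,10]

[0] flags=0010 → (cmp)
[1] flags=0010 GT?T → r4=0xe8
[2] flags=0010 VS?F → skip
[3] flags=1010 → (cmp)
[4] flags=1010 CC?F → skip
[5] flags=1010 CC?F → skip
[6] flags=1010 VC?T → r4=0x54
[7] flags=0010 → (cmp)
[8] flags=0010 LT?F → skip
[9] flags=0010 LS?F → skip
[10] flags=0010 HI?T → r0=0xd1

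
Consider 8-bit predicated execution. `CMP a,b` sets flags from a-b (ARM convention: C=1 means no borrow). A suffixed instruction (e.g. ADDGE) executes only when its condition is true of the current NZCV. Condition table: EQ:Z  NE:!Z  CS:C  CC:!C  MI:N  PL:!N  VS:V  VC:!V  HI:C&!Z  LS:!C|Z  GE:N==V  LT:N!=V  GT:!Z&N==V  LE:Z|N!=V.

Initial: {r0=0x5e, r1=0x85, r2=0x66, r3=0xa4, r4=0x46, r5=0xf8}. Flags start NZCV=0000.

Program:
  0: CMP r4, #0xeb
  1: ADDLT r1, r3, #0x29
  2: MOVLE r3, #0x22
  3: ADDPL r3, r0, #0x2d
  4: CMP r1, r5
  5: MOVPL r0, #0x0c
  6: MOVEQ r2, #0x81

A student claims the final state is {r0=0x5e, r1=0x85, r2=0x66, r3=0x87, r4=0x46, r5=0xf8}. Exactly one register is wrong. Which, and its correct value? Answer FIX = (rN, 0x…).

FIX = (r3, 0x8b)

0: ✓ CMP  NZCV=0000
1: · ADDLT
2: · MOVLE
3: ✓ ADDPL  r3←0x8b
4: ✓ CMP  NZCV=1000
5: · MOVPL
6: · MOVEQ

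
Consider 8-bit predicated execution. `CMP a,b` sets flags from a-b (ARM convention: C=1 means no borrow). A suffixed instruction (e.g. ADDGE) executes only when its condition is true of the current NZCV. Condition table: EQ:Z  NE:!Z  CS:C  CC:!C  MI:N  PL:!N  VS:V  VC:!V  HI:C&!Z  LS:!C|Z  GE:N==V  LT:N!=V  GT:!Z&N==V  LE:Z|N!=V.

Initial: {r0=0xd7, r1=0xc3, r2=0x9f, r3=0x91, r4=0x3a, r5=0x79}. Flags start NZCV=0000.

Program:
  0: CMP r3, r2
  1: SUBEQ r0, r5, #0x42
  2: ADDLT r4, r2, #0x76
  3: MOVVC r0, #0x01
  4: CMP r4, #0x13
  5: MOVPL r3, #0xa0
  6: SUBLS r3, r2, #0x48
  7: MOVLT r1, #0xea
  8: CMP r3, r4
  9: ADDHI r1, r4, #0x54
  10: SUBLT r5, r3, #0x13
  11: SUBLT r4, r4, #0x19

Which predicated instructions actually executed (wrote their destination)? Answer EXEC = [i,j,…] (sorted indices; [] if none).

EXEC = [2,3,5,9,10,11]

[0] flags=1000 → (cmp)
[1] flags=1000 EQ?F → skip
[2] flags=1000 LT?T → r4=0x15
[3] flags=1000 VC?T → r0=0x01
[4] flags=0010 → (cmp)
[5] flags=0010 PL?T → r3=0xa0
[6] flags=0010 LS?F → skip
[7] flags=0010 LT?F → skip
[8] flags=1010 → (cmp)
[9] flags=1010 HI?T → r1=0x69
[10] flags=1010 LT?T → r5=0x8d
[11] flags=1010 LT?T → r4=0xfc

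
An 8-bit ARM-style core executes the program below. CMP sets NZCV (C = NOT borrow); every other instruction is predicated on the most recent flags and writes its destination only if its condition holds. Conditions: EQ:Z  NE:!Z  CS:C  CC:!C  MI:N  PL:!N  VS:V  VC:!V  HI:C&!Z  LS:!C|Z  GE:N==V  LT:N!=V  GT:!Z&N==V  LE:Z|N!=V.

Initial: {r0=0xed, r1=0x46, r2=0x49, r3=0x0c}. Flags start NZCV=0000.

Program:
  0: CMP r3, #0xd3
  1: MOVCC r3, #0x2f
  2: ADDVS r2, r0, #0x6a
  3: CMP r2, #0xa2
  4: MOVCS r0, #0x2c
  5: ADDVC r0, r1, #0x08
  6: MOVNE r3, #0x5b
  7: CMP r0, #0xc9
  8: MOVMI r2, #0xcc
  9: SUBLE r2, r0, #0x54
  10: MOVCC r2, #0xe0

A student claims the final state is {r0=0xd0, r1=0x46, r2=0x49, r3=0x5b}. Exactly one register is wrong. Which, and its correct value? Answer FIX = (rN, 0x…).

FIX = (r0, 0xed)

0: ✓ CMP  NZCV=0000
1: ✓ MOVCC  r3←0x2f
2: · ADDVS
3: ✓ CMP  NZCV=1001
4: · MOVCS
5: · ADDVC
6: ✓ MOVNE  r3←0x5b
7: ✓ CMP  NZCV=0010
8: · MOVMI
9: · SUBLE
10: · MOVCC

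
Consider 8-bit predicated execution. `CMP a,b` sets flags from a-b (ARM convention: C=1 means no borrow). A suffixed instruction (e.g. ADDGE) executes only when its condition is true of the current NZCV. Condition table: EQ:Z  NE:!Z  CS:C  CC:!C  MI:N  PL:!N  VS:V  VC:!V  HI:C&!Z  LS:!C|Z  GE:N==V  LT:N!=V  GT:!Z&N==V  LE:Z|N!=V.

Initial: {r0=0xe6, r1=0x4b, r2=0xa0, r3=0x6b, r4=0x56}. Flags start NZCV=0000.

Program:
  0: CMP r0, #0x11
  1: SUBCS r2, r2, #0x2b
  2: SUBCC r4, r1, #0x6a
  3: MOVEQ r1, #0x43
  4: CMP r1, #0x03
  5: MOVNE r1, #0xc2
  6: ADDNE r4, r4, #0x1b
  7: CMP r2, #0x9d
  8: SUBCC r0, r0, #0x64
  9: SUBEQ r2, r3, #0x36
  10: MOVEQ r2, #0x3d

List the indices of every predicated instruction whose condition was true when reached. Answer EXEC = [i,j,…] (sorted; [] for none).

0: ✓ CMP  NZCV=1010
1: ✓ SUBCS  r2←0x75
2: · SUBCC
3: · MOVEQ
4: ✓ CMP  NZCV=0010
5: ✓ MOVNE  r1←0xc2
6: ✓ ADDNE  r4←0x71
7: ✓ CMP  NZCV=1001
8: ✓ SUBCC  r0←0x82
9: · SUBEQ
10: · MOVEQ

EXEC = [1,5,6,8]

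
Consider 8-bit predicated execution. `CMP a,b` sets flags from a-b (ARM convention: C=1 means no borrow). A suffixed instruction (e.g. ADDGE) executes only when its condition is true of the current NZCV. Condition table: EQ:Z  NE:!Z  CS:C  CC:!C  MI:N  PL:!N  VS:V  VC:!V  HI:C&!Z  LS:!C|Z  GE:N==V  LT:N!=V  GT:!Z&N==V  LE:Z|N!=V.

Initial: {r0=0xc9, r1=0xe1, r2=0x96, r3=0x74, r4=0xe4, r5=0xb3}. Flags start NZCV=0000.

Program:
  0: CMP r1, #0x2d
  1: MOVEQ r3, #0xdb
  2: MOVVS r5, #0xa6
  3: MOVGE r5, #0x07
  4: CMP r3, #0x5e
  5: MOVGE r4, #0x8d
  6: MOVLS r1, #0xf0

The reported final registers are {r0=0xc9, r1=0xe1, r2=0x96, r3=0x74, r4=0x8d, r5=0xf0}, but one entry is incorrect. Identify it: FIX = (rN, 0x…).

0: ✓ CMP  NZCV=1010
1: · MOVEQ
2: · MOVVS
3: · MOVGE
4: ✓ CMP  NZCV=0010
5: ✓ MOVGE  r4←0x8d
6: · MOVLS

FIX = (r5, 0xb3)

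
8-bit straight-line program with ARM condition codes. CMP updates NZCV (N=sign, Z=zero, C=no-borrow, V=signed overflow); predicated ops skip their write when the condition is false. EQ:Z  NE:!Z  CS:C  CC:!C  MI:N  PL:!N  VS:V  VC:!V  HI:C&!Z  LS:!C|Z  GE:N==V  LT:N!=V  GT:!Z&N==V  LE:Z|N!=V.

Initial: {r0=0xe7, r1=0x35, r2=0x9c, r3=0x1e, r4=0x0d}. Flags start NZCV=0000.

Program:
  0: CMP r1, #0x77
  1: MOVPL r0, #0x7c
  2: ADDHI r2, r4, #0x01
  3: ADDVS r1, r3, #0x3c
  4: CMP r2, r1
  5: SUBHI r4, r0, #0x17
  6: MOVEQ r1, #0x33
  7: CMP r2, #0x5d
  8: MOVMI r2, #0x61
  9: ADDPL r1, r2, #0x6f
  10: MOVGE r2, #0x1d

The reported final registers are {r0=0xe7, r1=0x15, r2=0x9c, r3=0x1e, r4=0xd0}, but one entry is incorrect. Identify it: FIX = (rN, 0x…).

FIX = (r1, 0x0b)

0: ✓ CMP  NZCV=1000
1: · MOVPL
2: · ADDHI
3: · ADDVS
4: ✓ CMP  NZCV=0011
5: ✓ SUBHI  r4←0xd0
6: · MOVEQ
7: ✓ CMP  NZCV=0011
8: · MOVMI
9: ✓ ADDPL  r1←0x0b
10: · MOVGE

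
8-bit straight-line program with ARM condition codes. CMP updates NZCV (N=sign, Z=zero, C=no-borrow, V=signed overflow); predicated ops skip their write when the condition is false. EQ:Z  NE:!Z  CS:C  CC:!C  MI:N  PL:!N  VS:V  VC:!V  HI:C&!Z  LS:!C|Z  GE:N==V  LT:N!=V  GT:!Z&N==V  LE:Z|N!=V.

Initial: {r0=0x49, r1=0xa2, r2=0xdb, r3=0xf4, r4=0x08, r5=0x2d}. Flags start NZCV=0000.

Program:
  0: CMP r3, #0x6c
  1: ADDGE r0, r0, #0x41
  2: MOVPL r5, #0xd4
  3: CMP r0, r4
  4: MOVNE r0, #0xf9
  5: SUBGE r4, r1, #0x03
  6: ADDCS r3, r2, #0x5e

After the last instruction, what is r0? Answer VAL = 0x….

[0] flags=1010 → (cmp)
[1] flags=1010 GE?F → skip
[2] flags=1010 PL?F → skip
[3] flags=0010 → (cmp)
[4] flags=0010 NE?T → r0=0xf9
[5] flags=0010 GE?T → r4=0x9f
[6] flags=0010 CS?T → r3=0x39

VAL = 0xf9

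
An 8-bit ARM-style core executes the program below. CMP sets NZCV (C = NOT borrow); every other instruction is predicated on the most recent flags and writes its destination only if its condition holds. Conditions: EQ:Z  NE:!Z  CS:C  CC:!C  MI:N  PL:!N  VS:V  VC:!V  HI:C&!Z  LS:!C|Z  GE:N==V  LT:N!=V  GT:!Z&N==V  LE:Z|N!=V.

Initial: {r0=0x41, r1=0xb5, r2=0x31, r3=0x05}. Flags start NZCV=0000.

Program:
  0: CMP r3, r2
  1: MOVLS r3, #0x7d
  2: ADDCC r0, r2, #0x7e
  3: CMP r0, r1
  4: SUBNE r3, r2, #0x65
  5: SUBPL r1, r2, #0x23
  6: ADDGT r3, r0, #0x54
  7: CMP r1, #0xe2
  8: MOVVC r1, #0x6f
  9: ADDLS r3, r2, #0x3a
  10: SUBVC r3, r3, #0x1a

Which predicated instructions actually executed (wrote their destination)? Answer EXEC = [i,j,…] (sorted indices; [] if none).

EXEC = [1,2,4,8,9,10]

0: ✓ CMP  NZCV=1000
1: ✓ MOVLS  r3←0x7d
2: ✓ ADDCC  r0←0xaf
3: ✓ CMP  NZCV=1000
4: ✓ SUBNE  r3←0xcc
5: · SUBPL
6: · ADDGT
7: ✓ CMP  NZCV=1000
8: ✓ MOVVC  r1←0x6f
9: ✓ ADDLS  r3←0x6b
10: ✓ SUBVC  r3←0x51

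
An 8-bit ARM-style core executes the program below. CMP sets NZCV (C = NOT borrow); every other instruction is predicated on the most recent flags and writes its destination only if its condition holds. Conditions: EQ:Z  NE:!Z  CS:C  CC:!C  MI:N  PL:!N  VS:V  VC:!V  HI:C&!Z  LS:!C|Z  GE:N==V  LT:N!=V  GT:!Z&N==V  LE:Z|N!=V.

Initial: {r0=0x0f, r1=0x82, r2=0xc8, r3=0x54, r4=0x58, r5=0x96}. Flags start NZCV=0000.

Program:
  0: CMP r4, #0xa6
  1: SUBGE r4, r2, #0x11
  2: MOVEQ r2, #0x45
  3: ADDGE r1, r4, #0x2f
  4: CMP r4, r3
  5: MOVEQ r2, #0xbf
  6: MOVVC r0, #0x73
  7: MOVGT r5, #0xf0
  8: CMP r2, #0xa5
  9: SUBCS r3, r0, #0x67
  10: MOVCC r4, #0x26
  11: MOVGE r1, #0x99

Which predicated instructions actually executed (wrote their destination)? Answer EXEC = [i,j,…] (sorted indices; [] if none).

[0] flags=1001 → (cmp)
[1] flags=1001 GE?T → r4=0xb7
[2] flags=1001 EQ?F → skip
[3] flags=1001 GE?T → r1=0xe6
[4] flags=0011 → (cmp)
[5] flags=0011 EQ?F → skip
[6] flags=0011 VC?F → skip
[7] flags=0011 GT?F → skip
[8] flags=0010 → (cmp)
[9] flags=0010 CS?T → r3=0xa8
[10] flags=0010 CC?F → skip
[11] flags=0010 GE?T → r1=0x99

EXEC = [1,3,9,11]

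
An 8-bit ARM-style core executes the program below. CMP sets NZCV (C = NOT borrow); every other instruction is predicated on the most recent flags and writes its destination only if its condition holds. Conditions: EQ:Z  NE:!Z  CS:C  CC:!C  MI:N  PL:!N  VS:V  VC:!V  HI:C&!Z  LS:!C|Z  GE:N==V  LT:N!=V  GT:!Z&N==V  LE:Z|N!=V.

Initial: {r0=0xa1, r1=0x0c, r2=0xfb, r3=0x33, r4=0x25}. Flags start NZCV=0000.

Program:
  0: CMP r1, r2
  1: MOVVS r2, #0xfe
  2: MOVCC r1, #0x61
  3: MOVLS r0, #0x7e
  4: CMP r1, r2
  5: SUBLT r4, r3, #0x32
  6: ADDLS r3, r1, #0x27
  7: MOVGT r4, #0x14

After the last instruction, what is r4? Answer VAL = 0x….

VAL = 0x14

[0] flags=0000 → (cmp)
[1] flags=0000 VS?F → skip
[2] flags=0000 CC?T → r1=0x61
[3] flags=0000 LS?T → r0=0x7e
[4] flags=0000 → (cmp)
[5] flags=0000 LT?F → skip
[6] flags=0000 LS?T → r3=0x88
[7] flags=0000 GT?T → r4=0x14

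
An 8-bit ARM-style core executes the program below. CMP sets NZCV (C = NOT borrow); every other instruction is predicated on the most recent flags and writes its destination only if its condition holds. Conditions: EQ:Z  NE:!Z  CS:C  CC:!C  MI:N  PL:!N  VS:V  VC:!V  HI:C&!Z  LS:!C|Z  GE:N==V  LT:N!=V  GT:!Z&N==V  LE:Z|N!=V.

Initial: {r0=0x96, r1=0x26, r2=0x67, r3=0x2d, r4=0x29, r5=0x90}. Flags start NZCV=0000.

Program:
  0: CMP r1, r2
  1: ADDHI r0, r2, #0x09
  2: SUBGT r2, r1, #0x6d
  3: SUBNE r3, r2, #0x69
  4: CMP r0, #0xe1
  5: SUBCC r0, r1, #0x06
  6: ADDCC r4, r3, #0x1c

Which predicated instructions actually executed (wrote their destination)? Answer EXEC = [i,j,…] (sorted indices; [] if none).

[0] flags=1000 → (cmp)
[1] flags=1000 HI?F → skip
[2] flags=1000 GT?F → skip
[3] flags=1000 NE?T → r3=0xfe
[4] flags=1000 → (cmp)
[5] flags=1000 CC?T → r0=0x20
[6] flags=1000 CC?T → r4=0x1a

EXEC = [3,5,6]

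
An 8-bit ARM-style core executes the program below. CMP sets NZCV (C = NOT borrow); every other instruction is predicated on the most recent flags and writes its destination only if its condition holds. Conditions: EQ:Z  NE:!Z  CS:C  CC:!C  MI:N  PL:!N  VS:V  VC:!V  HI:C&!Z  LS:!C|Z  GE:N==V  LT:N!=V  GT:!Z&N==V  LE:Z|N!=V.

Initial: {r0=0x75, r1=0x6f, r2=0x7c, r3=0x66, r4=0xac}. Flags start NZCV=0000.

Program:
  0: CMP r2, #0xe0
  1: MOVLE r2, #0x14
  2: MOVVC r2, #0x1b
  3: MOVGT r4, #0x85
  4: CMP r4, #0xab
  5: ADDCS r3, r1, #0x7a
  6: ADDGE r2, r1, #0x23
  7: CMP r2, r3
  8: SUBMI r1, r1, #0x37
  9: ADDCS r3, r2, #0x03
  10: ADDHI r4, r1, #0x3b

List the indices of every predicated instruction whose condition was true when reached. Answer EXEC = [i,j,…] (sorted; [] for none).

[0] flags=1001 → (cmp)
[1] flags=1001 LE?F → skip
[2] flags=1001 VC?F → skip
[3] flags=1001 GT?T → r4=0x85
[4] flags=1000 → (cmp)
[5] flags=1000 CS?F → skip
[6] flags=1000 GE?F → skip
[7] flags=0010 → (cmp)
[8] flags=0010 MI?F → skip
[9] flags=0010 CS?T → r3=0x7f
[10] flags=0010 HI?T → r4=0xaa

EXEC = [3,9,10]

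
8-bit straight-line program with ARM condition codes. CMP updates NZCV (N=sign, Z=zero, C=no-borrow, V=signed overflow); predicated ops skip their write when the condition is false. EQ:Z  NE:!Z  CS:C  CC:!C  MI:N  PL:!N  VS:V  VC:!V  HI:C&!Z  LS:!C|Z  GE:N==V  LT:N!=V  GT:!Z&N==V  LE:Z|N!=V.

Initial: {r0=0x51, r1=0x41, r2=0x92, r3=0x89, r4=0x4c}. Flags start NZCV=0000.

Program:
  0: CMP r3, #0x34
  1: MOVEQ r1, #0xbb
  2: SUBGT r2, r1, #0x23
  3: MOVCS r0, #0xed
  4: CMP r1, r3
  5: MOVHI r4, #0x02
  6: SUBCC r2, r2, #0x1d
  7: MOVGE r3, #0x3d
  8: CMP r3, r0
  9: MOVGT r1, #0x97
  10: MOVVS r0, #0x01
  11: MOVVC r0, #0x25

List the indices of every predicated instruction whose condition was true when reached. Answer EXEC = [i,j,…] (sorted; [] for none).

EXEC = [3,6,7,9,11]

0: ✓ CMP  NZCV=0011
1: · MOVEQ
2: · SUBGT
3: ✓ MOVCS  r0←0xed
4: ✓ CMP  NZCV=1001
5: · MOVHI
6: ✓ SUBCC  r2←0x75
7: ✓ MOVGE  r3←0x3d
8: ✓ CMP  NZCV=0000
9: ✓ MOVGT  r1←0x97
10: · MOVVS
11: ✓ MOVVC  r0←0x25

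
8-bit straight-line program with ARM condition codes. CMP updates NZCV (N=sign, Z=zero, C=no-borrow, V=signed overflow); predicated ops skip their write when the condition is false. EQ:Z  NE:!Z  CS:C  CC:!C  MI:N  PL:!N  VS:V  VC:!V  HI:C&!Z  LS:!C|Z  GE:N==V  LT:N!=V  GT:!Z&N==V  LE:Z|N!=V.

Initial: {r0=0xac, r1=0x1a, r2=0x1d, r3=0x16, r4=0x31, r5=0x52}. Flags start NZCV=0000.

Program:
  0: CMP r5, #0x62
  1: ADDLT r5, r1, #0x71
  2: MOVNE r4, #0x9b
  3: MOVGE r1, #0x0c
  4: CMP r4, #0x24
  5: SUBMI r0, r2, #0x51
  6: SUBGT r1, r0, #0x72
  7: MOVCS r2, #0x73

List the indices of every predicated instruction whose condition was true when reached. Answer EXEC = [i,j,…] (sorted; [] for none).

EXEC = [1,2,7]

[0] flags=1000 → (cmp)
[1] flags=1000 LT?T → r5=0x8b
[2] flags=1000 NE?T → r4=0x9b
[3] flags=1000 GE?F → skip
[4] flags=0011 → (cmp)
[5] flags=0011 MI?F → skip
[6] flags=0011 GT?F → skip
[7] flags=0011 CS?T → r2=0x73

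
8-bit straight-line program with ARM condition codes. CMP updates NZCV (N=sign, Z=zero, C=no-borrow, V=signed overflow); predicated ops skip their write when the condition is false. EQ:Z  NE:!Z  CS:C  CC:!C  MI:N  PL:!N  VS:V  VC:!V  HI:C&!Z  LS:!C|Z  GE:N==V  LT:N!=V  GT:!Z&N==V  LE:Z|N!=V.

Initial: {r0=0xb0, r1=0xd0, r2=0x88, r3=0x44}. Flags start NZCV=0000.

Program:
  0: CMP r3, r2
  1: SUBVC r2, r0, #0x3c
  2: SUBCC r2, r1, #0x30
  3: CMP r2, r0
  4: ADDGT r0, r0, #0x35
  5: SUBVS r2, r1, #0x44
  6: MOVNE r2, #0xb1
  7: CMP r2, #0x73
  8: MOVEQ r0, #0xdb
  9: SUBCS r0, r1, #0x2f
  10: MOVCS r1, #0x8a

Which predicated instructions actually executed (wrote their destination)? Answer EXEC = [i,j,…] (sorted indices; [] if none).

EXEC = [2,6,9,10]

0: ✓ CMP  NZCV=1001
1: · SUBVC
2: ✓ SUBCC  r2←0xa0
3: ✓ CMP  NZCV=1000
4: · ADDGT
5: · SUBVS
6: ✓ MOVNE  r2←0xb1
7: ✓ CMP  NZCV=0011
8: · MOVEQ
9: ✓ SUBCS  r0←0xa1
10: ✓ MOVCS  r1←0x8a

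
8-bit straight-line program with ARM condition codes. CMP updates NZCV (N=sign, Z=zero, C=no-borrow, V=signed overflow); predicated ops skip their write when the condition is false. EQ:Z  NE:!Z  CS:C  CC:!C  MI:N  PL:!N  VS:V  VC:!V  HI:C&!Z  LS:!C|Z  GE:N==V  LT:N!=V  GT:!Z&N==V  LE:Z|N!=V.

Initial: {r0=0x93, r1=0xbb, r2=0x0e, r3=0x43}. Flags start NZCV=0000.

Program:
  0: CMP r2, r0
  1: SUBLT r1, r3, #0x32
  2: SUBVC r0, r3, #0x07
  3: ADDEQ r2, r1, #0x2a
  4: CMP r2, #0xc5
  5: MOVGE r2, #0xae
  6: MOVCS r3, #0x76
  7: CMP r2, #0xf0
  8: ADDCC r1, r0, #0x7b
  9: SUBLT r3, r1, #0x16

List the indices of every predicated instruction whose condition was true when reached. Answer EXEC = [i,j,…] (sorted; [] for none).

EXEC = [2,5,8,9]

[0] flags=0000 → (cmp)
[1] flags=0000 LT?F → skip
[2] flags=0000 VC?T → r0=0x3c
[3] flags=0000 EQ?F → skip
[4] flags=0000 → (cmp)
[5] flags=0000 GE?T → r2=0xae
[6] flags=0000 CS?F → skip
[7] flags=1000 → (cmp)
[8] flags=1000 CC?T → r1=0xb7
[9] flags=1000 LT?T → r3=0xa1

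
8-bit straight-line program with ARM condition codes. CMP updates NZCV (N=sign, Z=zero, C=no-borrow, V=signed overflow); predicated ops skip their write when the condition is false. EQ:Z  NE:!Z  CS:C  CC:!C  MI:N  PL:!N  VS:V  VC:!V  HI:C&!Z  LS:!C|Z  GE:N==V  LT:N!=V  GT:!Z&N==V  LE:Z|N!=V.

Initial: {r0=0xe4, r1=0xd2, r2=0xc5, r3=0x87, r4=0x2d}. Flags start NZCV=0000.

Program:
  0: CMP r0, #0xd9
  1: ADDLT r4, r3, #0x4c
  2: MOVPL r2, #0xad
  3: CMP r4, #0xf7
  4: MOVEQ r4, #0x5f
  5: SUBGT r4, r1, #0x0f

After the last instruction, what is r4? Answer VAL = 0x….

VAL = 0xc3

0: ✓ CMP  NZCV=0010
1: · ADDLT
2: ✓ MOVPL  r2←0xad
3: ✓ CMP  NZCV=0000
4: · MOVEQ
5: ✓ SUBGT  r4←0xc3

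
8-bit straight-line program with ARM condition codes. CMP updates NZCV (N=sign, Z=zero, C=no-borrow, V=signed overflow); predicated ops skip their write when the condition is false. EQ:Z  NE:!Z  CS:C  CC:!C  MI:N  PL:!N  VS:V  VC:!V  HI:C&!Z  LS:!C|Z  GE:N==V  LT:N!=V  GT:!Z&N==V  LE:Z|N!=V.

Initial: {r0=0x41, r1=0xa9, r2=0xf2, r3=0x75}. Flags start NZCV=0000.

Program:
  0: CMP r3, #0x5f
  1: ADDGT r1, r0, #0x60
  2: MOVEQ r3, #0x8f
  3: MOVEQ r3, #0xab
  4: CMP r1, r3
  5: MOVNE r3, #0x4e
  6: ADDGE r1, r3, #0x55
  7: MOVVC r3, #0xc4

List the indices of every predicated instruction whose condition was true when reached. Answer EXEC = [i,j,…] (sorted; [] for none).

EXEC = [1,5]

[0] flags=0010 → (cmp)
[1] flags=0010 GT?T → r1=0xa1
[2] flags=0010 EQ?F → skip
[3] flags=0010 EQ?F → skip
[4] flags=0011 → (cmp)
[5] flags=0011 NE?T → r3=0x4e
[6] flags=0011 GE?F → skip
[7] flags=0011 VC?F → skip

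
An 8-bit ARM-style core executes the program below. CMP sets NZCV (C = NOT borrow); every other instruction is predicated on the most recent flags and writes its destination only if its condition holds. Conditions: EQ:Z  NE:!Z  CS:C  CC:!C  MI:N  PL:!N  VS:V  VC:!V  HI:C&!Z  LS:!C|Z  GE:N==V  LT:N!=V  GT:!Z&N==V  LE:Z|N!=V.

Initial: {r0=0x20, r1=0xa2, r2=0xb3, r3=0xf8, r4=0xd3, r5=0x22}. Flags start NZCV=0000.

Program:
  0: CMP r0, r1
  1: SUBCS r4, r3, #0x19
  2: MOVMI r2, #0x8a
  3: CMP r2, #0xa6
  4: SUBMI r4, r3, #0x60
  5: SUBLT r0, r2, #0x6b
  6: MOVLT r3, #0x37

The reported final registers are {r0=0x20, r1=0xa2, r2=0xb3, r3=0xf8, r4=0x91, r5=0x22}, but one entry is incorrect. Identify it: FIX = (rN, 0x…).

FIX = (r4, 0xd3)

0: ✓ CMP  NZCV=0000
1: · SUBCS
2: · MOVMI
3: ✓ CMP  NZCV=0010
4: · SUBMI
5: · SUBLT
6: · MOVLT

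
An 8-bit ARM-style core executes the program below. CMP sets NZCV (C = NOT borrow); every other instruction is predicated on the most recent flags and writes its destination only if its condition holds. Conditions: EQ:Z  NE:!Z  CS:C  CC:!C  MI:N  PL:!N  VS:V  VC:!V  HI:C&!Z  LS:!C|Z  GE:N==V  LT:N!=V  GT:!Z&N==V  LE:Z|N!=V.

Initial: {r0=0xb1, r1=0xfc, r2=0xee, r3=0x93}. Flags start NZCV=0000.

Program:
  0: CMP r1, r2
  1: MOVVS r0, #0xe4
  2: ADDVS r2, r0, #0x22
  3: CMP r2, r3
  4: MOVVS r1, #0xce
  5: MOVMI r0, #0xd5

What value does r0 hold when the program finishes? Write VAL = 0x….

[0] flags=0010 → (cmp)
[1] flags=0010 VS?F → skip
[2] flags=0010 VS?F → skip
[3] flags=0010 → (cmp)
[4] flags=0010 VS?F → skip
[5] flags=0010 MI?F → skip

VAL = 0xb1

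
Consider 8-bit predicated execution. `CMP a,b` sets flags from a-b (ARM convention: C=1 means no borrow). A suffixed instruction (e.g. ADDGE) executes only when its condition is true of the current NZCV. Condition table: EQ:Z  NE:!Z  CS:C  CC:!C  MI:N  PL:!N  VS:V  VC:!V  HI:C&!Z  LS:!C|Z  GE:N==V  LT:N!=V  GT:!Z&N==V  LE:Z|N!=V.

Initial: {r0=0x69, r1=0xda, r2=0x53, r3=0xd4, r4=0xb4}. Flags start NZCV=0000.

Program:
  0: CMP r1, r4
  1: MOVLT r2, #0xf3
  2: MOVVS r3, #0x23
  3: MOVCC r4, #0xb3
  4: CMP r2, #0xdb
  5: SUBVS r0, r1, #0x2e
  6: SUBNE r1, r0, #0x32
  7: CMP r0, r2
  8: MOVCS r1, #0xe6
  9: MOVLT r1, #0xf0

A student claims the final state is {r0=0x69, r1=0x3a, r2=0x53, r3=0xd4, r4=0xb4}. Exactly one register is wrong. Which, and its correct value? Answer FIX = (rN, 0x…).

[0] flags=0010 → (cmp)
[1] flags=0010 LT?F → skip
[2] flags=0010 VS?F → skip
[3] flags=0010 CC?F → skip
[4] flags=0000 → (cmp)
[5] flags=0000 VS?F → skip
[6] flags=0000 NE?T → r1=0x37
[7] flags=0010 → (cmp)
[8] flags=0010 CS?T → r1=0xe6
[9] flags=0010 LT?F → skip

FIX = (r1, 0xe6)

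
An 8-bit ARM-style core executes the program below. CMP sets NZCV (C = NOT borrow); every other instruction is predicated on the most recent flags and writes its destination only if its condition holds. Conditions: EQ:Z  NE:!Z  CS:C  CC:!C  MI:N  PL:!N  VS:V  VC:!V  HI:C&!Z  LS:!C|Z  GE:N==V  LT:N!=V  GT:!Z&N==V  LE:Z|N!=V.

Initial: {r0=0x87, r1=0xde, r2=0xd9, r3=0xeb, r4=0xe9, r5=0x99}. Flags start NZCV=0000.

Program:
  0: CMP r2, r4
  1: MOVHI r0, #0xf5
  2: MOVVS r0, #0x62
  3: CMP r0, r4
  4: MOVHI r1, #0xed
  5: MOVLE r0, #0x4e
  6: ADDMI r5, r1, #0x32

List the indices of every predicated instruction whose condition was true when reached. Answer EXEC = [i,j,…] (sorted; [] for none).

EXEC = [5,6]

0: ✓ CMP  NZCV=1000
1: · MOVHI
2: · MOVVS
3: ✓ CMP  NZCV=1000
4: · MOVHI
5: ✓ MOVLE  r0←0x4e
6: ✓ ADDMI  r5←0x10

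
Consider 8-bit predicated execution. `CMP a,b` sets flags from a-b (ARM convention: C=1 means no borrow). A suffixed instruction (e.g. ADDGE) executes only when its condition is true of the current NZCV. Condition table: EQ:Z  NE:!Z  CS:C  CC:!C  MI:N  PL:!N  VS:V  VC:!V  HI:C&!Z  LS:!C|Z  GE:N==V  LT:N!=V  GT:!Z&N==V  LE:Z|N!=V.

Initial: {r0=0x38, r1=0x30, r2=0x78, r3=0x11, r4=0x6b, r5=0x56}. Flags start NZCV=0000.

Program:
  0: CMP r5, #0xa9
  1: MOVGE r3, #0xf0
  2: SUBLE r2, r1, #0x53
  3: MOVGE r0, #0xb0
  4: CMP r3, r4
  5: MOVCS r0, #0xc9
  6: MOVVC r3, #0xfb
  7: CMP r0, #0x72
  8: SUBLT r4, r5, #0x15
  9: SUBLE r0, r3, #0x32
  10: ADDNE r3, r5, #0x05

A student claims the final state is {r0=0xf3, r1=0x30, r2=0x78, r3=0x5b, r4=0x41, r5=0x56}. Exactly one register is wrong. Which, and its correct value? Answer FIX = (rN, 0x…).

[0] flags=1001 → (cmp)
[1] flags=1001 GE?T → r3=0xf0
[2] flags=1001 LE?F → skip
[3] flags=1001 GE?T → r0=0xb0
[4] flags=1010 → (cmp)
[5] flags=1010 CS?T → r0=0xc9
[6] flags=1010 VC?T → r3=0xfb
[7] flags=0011 → (cmp)
[8] flags=0011 LT?T → r4=0x41
[9] flags=0011 LE?T → r0=0xc9
[10] flags=0011 NE?T → r3=0x5b

FIX = (r0, 0xc9)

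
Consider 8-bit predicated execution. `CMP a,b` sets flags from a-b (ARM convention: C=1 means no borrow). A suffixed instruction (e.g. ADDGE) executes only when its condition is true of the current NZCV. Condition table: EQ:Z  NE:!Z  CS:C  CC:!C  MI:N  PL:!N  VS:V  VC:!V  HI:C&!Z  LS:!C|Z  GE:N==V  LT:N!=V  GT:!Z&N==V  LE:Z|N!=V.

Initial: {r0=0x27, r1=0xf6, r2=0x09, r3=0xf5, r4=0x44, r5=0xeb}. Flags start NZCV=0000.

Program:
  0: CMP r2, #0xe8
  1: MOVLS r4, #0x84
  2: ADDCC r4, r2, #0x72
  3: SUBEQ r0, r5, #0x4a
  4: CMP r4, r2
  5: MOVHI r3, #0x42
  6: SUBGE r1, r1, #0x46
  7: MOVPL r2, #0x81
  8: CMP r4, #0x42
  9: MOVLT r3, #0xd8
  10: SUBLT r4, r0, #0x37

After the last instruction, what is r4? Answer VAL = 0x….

VAL = 0x7b

0: ✓ CMP  NZCV=0000
1: ✓ MOVLS  r4←0x84
2: ✓ ADDCC  r4←0x7b
3: · SUBEQ
4: ✓ CMP  NZCV=0010
5: ✓ MOVHI  r3←0x42
6: ✓ SUBGE  r1←0xb0
7: ✓ MOVPL  r2←0x81
8: ✓ CMP  NZCV=0010
9: · MOVLT
10: · SUBLT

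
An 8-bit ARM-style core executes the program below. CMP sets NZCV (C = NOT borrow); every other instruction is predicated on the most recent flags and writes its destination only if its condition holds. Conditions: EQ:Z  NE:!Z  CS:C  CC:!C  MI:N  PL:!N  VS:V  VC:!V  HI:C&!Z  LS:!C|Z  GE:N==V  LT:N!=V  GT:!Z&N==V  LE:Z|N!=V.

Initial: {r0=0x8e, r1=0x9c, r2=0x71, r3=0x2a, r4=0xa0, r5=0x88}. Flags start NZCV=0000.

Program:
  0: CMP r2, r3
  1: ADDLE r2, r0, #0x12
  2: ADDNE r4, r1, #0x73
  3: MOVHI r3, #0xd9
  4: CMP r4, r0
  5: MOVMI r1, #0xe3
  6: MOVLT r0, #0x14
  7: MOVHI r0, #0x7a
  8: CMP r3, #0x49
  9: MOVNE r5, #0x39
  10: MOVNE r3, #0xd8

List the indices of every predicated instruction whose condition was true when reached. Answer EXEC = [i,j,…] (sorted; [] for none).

0: ✓ CMP  NZCV=0010
1: · ADDLE
2: ✓ ADDNE  r4←0x0f
3: ✓ MOVHI  r3←0xd9
4: ✓ CMP  NZCV=1001
5: ✓ MOVMI  r1←0xe3
6: · MOVLT
7: · MOVHI
8: ✓ CMP  NZCV=1010
9: ✓ MOVNE  r5←0x39
10: ✓ MOVNE  r3←0xd8

EXEC = [2,3,5,9,10]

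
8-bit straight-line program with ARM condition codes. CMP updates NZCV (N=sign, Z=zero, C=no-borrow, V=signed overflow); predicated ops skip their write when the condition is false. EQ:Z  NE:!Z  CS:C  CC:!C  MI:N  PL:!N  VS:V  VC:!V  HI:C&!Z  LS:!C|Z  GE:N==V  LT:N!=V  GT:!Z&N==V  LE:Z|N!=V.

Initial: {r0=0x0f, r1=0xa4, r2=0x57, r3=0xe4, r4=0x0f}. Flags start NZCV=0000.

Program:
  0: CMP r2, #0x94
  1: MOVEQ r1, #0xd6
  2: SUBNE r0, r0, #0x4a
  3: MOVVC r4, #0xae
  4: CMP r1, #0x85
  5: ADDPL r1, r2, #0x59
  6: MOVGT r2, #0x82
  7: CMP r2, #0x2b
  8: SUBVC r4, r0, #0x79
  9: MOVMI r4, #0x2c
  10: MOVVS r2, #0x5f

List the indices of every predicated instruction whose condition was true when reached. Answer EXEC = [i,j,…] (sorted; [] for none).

[0] flags=1001 → (cmp)
[1] flags=1001 EQ?F → skip
[2] flags=1001 NE?T → r0=0xc5
[3] flags=1001 VC?F → skip
[4] flags=0010 → (cmp)
[5] flags=0010 PL?T → r1=0xb0
[6] flags=0010 GT?T → r2=0x82
[7] flags=0011 → (cmp)
[8] flags=0011 VC?F → skip
[9] flags=0011 MI?F → skip
[10] flags=0011 VS?T → r2=0x5f

EXEC = [2,5,6,10]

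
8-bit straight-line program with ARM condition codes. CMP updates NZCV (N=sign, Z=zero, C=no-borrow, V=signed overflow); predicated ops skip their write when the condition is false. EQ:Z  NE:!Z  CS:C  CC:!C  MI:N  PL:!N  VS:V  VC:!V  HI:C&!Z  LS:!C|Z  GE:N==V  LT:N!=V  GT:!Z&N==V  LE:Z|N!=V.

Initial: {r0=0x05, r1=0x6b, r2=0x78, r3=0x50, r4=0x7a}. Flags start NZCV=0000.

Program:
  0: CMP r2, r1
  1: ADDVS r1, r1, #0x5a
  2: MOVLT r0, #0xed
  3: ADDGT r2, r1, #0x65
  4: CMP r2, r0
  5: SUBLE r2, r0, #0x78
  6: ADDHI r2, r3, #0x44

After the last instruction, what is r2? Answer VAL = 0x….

[0] flags=0010 → (cmp)
[1] flags=0010 VS?F → skip
[2] flags=0010 LT?F → skip
[3] flags=0010 GT?T → r2=0xd0
[4] flags=1010 → (cmp)
[5] flags=1010 LE?T → r2=0x8d
[6] flags=1010 HI?T → r2=0x94

VAL = 0x94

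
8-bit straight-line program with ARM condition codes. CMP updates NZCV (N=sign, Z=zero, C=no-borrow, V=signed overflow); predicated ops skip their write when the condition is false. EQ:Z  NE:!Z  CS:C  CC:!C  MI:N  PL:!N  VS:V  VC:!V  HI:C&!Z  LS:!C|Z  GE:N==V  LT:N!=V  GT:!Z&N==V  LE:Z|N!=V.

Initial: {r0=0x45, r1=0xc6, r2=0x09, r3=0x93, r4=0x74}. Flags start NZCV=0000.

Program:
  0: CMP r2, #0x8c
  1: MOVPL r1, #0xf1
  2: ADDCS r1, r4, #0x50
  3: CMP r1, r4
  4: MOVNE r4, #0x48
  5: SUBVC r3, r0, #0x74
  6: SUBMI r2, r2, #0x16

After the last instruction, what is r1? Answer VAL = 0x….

0: ✓ CMP  NZCV=0000
1: ✓ MOVPL  r1←0xf1
2: · ADDCS
3: ✓ CMP  NZCV=0011
4: ✓ MOVNE  r4←0x48
5: · SUBVC
6: · SUBMI

VAL = 0xf1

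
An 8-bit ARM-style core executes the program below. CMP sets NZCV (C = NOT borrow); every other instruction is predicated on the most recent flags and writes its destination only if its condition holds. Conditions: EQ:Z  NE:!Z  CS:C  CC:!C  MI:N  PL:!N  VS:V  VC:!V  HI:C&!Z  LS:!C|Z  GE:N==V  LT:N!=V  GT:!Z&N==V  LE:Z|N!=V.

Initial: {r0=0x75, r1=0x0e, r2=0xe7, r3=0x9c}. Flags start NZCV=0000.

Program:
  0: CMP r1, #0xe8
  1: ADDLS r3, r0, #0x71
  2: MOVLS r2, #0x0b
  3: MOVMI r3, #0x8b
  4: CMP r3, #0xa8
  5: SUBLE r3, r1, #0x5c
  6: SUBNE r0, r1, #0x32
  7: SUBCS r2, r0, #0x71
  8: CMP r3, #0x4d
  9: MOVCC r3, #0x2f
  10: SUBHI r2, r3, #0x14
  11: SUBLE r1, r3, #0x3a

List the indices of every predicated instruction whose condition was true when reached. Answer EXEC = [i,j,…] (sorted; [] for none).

EXEC = [1,2,6,7,10,11]

0: ✓ CMP  NZCV=0000
1: ✓ ADDLS  r3←0xe6
2: ✓ MOVLS  r2←0x0b
3: · MOVMI
4: ✓ CMP  NZCV=0010
5: · SUBLE
6: ✓ SUBNE  r0←0xdc
7: ✓ SUBCS  r2←0x6b
8: ✓ CMP  NZCV=1010
9: · MOVCC
10: ✓ SUBHI  r2←0xd2
11: ✓ SUBLE  r1←0xac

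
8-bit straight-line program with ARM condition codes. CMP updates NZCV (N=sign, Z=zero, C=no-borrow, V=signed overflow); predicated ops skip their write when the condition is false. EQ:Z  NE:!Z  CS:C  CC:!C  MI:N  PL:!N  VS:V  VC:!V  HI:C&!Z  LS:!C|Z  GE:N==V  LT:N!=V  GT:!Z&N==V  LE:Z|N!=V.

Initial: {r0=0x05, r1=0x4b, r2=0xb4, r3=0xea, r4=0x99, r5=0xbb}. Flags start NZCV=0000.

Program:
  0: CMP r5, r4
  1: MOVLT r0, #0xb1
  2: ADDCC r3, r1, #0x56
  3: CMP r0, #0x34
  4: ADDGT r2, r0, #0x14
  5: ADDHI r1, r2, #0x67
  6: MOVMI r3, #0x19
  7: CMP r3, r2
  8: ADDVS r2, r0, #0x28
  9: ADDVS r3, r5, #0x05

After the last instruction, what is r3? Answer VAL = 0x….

0: ✓ CMP  NZCV=0010
1: · MOVLT
2: · ADDCC
3: ✓ CMP  NZCV=1000
4: · ADDGT
5: · ADDHI
6: ✓ MOVMI  r3←0x19
7: ✓ CMP  NZCV=0000
8: · ADDVS
9: · ADDVS

VAL = 0x19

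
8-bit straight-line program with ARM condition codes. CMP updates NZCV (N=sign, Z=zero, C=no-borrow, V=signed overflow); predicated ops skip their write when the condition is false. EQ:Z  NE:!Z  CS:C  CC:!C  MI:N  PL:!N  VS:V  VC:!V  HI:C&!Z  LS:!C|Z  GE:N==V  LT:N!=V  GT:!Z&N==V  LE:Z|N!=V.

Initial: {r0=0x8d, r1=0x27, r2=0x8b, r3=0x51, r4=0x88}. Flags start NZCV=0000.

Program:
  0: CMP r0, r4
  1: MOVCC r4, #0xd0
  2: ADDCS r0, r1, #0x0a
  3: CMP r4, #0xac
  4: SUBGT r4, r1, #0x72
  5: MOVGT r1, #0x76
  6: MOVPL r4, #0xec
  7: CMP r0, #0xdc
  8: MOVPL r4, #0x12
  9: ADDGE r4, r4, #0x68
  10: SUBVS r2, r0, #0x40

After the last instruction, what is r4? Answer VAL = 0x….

[0] flags=0010 → (cmp)
[1] flags=0010 CC?F → skip
[2] flags=0010 CS?T → r0=0x31
[3] flags=1000 → (cmp)
[4] flags=1000 GT?F → skip
[5] flags=1000 GT?F → skip
[6] flags=1000 PL?F → skip
[7] flags=0000 → (cmp)
[8] flags=0000 PL?T → r4=0x12
[9] flags=0000 GE?T → r4=0x7a
[10] flags=0000 VS?F → skip

VAL = 0x7a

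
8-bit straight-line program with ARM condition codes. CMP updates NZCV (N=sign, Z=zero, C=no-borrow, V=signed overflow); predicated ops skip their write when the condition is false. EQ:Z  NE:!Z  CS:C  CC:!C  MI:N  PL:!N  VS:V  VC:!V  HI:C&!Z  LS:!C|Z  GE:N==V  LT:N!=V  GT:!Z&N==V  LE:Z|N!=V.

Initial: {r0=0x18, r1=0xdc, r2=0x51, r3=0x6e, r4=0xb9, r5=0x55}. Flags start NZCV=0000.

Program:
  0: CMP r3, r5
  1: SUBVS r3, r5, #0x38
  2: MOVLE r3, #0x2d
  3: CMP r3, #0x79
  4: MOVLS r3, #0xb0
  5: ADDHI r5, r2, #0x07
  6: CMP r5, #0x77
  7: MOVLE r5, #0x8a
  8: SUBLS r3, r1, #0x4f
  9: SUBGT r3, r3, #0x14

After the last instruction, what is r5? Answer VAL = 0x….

[0] flags=0010 → (cmp)
[1] flags=0010 VS?F → skip
[2] flags=0010 LE?F → skip
[3] flags=1000 → (cmp)
[4] flags=1000 LS?T → r3=0xb0
[5] flags=1000 HI?F → skip
[6] flags=1000 → (cmp)
[7] flags=1000 LE?T → r5=0x8a
[8] flags=1000 LS?T → r3=0x8d
[9] flags=1000 GT?F → skip

VAL = 0x8a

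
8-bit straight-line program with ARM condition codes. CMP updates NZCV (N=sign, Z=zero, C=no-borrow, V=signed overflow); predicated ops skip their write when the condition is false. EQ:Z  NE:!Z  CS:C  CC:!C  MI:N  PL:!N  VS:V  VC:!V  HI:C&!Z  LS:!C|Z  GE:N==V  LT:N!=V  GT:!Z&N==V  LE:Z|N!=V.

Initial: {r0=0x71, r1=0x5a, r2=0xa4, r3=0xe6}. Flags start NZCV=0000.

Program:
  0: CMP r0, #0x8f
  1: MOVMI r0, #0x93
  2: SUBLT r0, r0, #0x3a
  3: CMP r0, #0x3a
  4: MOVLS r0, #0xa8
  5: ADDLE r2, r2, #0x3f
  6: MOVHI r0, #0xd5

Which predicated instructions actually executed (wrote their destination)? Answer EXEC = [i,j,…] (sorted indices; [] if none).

0: ✓ CMP  NZCV=1001
1: ✓ MOVMI  r0←0x93
2: · SUBLT
3: ✓ CMP  NZCV=0011
4: · MOVLS
5: ✓ ADDLE  r2←0xe3
6: ✓ MOVHI  r0←0xd5

EXEC = [1,5,6]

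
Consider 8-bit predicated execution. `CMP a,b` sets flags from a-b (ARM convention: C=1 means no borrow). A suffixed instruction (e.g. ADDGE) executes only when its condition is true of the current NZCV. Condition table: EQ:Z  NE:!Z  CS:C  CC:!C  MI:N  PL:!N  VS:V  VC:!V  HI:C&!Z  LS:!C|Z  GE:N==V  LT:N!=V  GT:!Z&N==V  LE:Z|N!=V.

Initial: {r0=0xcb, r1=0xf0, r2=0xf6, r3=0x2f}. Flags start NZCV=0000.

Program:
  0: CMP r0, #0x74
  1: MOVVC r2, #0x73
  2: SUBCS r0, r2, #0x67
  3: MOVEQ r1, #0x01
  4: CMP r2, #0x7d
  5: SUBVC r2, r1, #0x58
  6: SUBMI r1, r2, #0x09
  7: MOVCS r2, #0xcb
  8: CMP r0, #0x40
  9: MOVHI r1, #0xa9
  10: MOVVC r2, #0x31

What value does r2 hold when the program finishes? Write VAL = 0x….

0: ✓ CMP  NZCV=0011
1: · MOVVC
2: ✓ SUBCS  r0←0x8f
3: · MOVEQ
4: ✓ CMP  NZCV=0011
5: · SUBVC
6: · SUBMI
7: ✓ MOVCS  r2←0xcb
8: ✓ CMP  NZCV=0011
9: ✓ MOVHI  r1←0xa9
10: · MOVVC

VAL = 0xcb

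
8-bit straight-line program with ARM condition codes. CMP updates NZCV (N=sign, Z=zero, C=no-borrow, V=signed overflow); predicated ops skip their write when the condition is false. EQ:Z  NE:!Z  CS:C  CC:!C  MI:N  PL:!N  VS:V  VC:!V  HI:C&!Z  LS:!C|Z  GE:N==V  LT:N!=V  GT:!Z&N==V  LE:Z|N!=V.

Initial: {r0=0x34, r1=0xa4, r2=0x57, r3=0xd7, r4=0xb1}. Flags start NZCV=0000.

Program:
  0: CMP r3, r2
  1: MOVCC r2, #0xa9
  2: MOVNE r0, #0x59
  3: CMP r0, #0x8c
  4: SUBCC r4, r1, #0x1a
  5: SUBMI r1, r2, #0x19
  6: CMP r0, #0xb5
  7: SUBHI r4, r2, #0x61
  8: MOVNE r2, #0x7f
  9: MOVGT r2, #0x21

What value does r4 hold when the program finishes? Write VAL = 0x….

[0] flags=1010 → (cmp)
[1] flags=1010 CC?F → skip
[2] flags=1010 NE?T → r0=0x59
[3] flags=1001 → (cmp)
[4] flags=1001 CC?T → r4=0x8a
[5] flags=1001 MI?T → r1=0x3e
[6] flags=1001 → (cmp)
[7] flags=1001 HI?F → skip
[8] flags=1001 NE?T → r2=0x7f
[9] flags=1001 GT?T → r2=0x21

VAL = 0x8a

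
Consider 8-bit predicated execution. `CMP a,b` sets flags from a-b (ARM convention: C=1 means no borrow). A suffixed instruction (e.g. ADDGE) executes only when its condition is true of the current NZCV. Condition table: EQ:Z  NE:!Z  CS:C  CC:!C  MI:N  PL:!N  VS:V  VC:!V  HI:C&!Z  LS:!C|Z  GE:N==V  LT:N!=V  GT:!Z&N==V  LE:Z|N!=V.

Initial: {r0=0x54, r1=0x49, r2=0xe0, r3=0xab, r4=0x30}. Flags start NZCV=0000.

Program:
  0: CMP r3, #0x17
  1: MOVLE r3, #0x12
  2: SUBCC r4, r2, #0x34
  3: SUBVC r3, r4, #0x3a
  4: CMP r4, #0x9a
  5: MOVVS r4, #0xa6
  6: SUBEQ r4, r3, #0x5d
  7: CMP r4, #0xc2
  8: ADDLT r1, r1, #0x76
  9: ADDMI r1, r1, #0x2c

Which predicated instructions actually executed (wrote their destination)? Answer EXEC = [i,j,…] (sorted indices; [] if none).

EXEC = [1,3,5,8,9]

[0] flags=1010 → (cmp)
[1] flags=1010 LE?T → r3=0x12
[2] flags=1010 CC?F → skip
[3] flags=1010 VC?T → r3=0xf6
[4] flags=1001 → (cmp)
[5] flags=1001 VS?T → r4=0xa6
[6] flags=1001 EQ?F → skip
[7] flags=1000 → (cmp)
[8] flags=1000 LT?T → r1=0xbf
[9] flags=1000 MI?T → r1=0xeb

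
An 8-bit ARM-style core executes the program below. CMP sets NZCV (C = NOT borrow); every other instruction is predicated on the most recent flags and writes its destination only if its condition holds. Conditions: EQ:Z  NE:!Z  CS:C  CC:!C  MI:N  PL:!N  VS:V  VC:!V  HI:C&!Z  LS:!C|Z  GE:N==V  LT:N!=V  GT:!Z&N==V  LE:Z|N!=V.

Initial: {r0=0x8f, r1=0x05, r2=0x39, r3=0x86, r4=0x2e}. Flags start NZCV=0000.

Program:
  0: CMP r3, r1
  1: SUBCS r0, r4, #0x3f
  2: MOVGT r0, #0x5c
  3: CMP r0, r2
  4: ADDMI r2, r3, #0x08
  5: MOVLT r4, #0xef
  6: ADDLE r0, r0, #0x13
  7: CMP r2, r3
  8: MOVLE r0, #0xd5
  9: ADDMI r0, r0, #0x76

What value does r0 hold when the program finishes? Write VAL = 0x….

0: ✓ CMP  NZCV=1010
1: ✓ SUBCS  r0←0xef
2: · MOVGT
3: ✓ CMP  NZCV=1010
4: ✓ ADDMI  r2←0x8e
5: ✓ MOVLT  r4←0xef
6: ✓ ADDLE  r0←0x02
7: ✓ CMP  NZCV=0010
8: · MOVLE
9: · ADDMI

VAL = 0x02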